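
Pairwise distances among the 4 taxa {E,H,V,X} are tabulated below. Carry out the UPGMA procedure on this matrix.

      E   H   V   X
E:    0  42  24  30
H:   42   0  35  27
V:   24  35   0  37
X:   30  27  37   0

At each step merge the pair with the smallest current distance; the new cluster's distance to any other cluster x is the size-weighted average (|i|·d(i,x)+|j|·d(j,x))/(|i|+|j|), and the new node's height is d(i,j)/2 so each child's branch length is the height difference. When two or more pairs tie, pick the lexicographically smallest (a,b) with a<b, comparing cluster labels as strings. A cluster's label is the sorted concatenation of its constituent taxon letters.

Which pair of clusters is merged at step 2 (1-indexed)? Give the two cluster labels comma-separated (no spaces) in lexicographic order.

H,X

iteration 1: select E,V (d=24); attach at lengths (12, 12); label the merged cluster EV
  updated: d(EV,H)=77/2, d(EV,X)=67/2
iteration 2: select H,X (d=27); attach at lengths (27/2, 27/2); label the merged cluster HX
  updated: d(EV,HX)=36
iteration 3: select EV,HX (d=36); attach at lengths (6, 9/2); label the merged cluster EHVX
final tree: ((E:12,V:12):6,(H:27/2,X:27/2):9/2)
total length: 123/2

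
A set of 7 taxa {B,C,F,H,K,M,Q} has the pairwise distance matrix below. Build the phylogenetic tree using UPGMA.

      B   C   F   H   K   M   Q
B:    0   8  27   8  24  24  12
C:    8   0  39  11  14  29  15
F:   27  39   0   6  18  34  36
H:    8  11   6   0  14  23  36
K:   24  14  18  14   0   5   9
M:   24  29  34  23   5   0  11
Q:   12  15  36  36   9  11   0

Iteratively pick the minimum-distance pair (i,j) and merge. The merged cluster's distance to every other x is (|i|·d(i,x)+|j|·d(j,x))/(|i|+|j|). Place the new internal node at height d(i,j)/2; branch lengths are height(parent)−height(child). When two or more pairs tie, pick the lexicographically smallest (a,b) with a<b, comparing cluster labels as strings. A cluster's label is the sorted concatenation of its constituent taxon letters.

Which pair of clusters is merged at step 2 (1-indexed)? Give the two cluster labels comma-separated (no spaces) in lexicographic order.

iteration 1: select K,M (d=5); attach at lengths (5/2, 5/2); label the merged cluster KM
  updated: d(B,KM)=24, d(C,KM)=43/2, d(F,KM)=26, d(H,KM)=37/2, d(KM,Q)=10
iteration 2: select F,H (d=6); attach at lengths (3, 3); label the merged cluster FH
  updated: d(B,FH)=35/2, d(C,FH)=25, d(FH,KM)=89/4, d(FH,Q)=36
iteration 3: select B,C (d=8); attach at lengths (4, 4); label the merged cluster BC
  updated: d(BC,FH)=85/4, d(BC,KM)=91/4, d(BC,Q)=27/2
iteration 4: select KM,Q (d=10); attach at lengths (5/2, 5); label the merged cluster KMQ
  updated: d(BC,KMQ)=59/3, d(FH,KMQ)=161/6
iteration 5: select BC,KMQ (d=59/3); attach at lengths (35/6, 29/6); label the merged cluster BCKMQ
  updated: d(BCKMQ,FH)=123/5
iteration 6: select BCKMQ,FH (d=123/5); attach at lengths (37/15, 93/10); label the merged cluster BCFHKMQ
final tree: (((B:4,C:4):35/6,((K:5/2,M:5/2):5/2,Q:5):29/6):37/15,(F:3,H:3):93/10)
total length: 734/15

F,H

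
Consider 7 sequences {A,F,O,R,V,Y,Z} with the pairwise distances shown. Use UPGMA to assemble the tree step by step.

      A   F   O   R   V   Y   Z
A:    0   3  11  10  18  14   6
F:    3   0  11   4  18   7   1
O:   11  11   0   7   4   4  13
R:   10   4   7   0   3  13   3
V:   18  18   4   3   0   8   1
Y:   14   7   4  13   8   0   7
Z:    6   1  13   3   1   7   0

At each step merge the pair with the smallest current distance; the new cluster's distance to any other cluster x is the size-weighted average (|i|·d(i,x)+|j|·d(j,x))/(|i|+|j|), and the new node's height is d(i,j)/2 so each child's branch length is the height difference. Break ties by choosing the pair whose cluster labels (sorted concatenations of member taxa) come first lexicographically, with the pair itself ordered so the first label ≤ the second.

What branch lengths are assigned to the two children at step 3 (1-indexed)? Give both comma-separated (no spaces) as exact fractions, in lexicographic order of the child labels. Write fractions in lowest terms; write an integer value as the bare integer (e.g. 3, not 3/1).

2,2

step 1: merge (F,Z) at d=1; branch lengths F→1/2, Z→1/2; new cluster FZ
  updated: d(A,FZ)=9/2, d(FZ,O)=12, d(FZ,R)=7/2, d(FZ,V)=19/2, d(FZ,Y)=7
step 2: merge (R,V) at d=3; branch lengths R→3/2, V→3/2; new cluster RV
  updated: d(A,RV)=14, d(FZ,RV)=13/2, d(O,RV)=11/2, d(RV,Y)=21/2
step 3: merge (O,Y) at d=4; branch lengths O→2, Y→2; new cluster OY
  updated: d(A,OY)=25/2, d(FZ,OY)=19/2, d(OY,RV)=8
step 4: merge (A,FZ) at d=9/2; branch lengths A→9/4, FZ→7/4; new cluster AFZ
  updated: d(AFZ,OY)=21/2, d(AFZ,RV)=9
step 5: merge (OY,RV) at d=8; branch lengths OY→2, RV→5/2; new cluster ORVY
  updated: d(AFZ,ORVY)=39/4
step 6: merge (AFZ,ORVY) at d=39/4; branch lengths AFZ→21/8, ORVY→7/8; new cluster AFORVYZ
final tree: ((A:9/4,(F:1/2,Z:1/2):7/4):21/8,((O:2,Y:2):2,(R:3/2,V:3/2):5/2):7/8)
total length: 20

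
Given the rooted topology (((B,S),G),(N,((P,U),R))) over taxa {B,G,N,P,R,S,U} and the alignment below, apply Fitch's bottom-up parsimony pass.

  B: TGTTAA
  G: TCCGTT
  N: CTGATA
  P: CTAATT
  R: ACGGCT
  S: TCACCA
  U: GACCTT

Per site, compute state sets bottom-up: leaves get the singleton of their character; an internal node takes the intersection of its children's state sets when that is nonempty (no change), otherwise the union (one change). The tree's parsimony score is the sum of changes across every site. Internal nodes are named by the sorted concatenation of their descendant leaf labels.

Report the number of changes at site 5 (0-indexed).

2

BS@0: {T} ∩ {T} = {T} (intersection, +0)
BGS@0: {T} ∩ {T} = {T} (intersection, +0)
PU@0: {C} ∪ {G} = {C,G} (union, +1)
PRU@0: {C,G} ∪ {A} = {A,C,G} (union, +1)
NPRU@0: {C} ∩ {A,C,G} = {C} (intersection, +0)
BGNPRSU@0: {T} ∪ {C} = {C,T} (union, +1)
BS@1: {G} ∪ {C} = {C,G} (union, +1)
BGS@1: {C,G} ∩ {C} = {C} (intersection, +0)
PU@1: {T} ∪ {A} = {A,T} (union, +1)
PRU@1: {A,T} ∪ {C} = {A,C,T} (union, +1)
NPRU@1: {T} ∩ {A,C,T} = {T} (intersection, +0)
BGNPRSU@1: {C} ∪ {T} = {C,T} (union, +1)
BS@2: {T} ∪ {A} = {A,T} (union, +1)
BGS@2: {A,T} ∪ {C} = {A,C,T} (union, +1)
PU@2: {A} ∪ {C} = {A,C} (union, +1)
PRU@2: {A,C} ∪ {G} = {A,C,G} (union, +1)
NPRU@2: {G} ∩ {A,C,G} = {G} (intersection, +0)
BGNPRSU@2: {A,C,T} ∪ {G} = {A,C,G,T} (union, +1)
BS@3: {T} ∪ {C} = {C,T} (union, +1)
BGS@3: {C,T} ∪ {G} = {C,G,T} (union, +1)
PU@3: {A} ∪ {C} = {A,C} (union, +1)
PRU@3: {A,C} ∪ {G} = {A,C,G} (union, +1)
NPRU@3: {A} ∩ {A,C,G} = {A} (intersection, +0)
BGNPRSU@3: {C,G,T} ∪ {A} = {A,C,G,T} (union, +1)
BS@4: {A} ∪ {C} = {A,C} (union, +1)
BGS@4: {A,C} ∪ {T} = {A,C,T} (union, +1)
PU@4: {T} ∩ {T} = {T} (intersection, +0)
PRU@4: {T} ∪ {C} = {C,T} (union, +1)
NPRU@4: {T} ∩ {C,T} = {T} (intersection, +0)
BGNPRSU@4: {A,C,T} ∩ {T} = {T} (intersection, +0)
BS@5: {A} ∩ {A} = {A} (intersection, +0)
BGS@5: {A} ∪ {T} = {A,T} (union, +1)
PU@5: {T} ∩ {T} = {T} (intersection, +0)
PRU@5: {T} ∩ {T} = {T} (intersection, +0)
NPRU@5: {A} ∪ {T} = {A,T} (union, +1)
BGNPRSU@5: {A,T} ∩ {A,T} = {A,T} (intersection, +0)
per-site changes: [3, 4, 5, 5, 3, 2]; total = 22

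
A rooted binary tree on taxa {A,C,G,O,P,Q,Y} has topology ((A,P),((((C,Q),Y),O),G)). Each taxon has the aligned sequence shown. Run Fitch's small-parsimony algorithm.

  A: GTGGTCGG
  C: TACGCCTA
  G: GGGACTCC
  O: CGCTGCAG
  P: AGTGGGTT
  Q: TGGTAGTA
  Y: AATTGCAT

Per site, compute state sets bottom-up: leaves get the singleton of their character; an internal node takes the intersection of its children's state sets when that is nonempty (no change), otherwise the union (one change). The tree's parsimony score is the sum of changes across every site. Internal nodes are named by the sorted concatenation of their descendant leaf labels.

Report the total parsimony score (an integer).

29

[col 0] AP: children A:{G}, P:{A} ∪→ {A,G}; cost 1
[col 0] CQ: children C:{T}, Q:{T} ∩→ {T}; cost 0
[col 0] CQY: children CQ:{T}, Y:{A} ∪→ {A,T}; cost 1
[col 0] COQY: children CQY:{A,T}, O:{C} ∪→ {A,C,T}; cost 1
[col 0] CGOQY: children COQY:{A,C,T}, G:{G} ∪→ {A,C,G,T}; cost 1
[col 0] ACGOPQY: children AP:{A,G}, CGOQY:{A,C,G,T} ∩→ {A,G}; cost 0
[col 1] AP: children A:{T}, P:{G} ∪→ {G,T}; cost 1
[col 1] CQ: children C:{A}, Q:{G} ∪→ {A,G}; cost 1
[col 1] CQY: children CQ:{A,G}, Y:{A} ∩→ {A}; cost 0
[col 1] COQY: children CQY:{A}, O:{G} ∪→ {A,G}; cost 1
[col 1] CGOQY: children COQY:{A,G}, G:{G} ∩→ {G}; cost 0
[col 1] ACGOPQY: children AP:{G,T}, CGOQY:{G} ∩→ {G}; cost 0
[col 2] AP: children A:{G}, P:{T} ∪→ {G,T}; cost 1
[col 2] CQ: children C:{C}, Q:{G} ∪→ {C,G}; cost 1
[col 2] CQY: children CQ:{C,G}, Y:{T} ∪→ {C,G,T}; cost 1
[col 2] COQY: children CQY:{C,G,T}, O:{C} ∩→ {C}; cost 0
[col 2] CGOQY: children COQY:{C}, G:{G} ∪→ {C,G}; cost 1
[col 2] ACGOPQY: children AP:{G,T}, CGOQY:{C,G} ∩→ {G}; cost 0
[col 3] AP: children A:{G}, P:{G} ∩→ {G}; cost 0
[col 3] CQ: children C:{G}, Q:{T} ∪→ {G,T}; cost 1
[col 3] CQY: children CQ:{G,T}, Y:{T} ∩→ {T}; cost 0
[col 3] COQY: children CQY:{T}, O:{T} ∩→ {T}; cost 0
[col 3] CGOQY: children COQY:{T}, G:{A} ∪→ {A,T}; cost 1
[col 3] ACGOPQY: children AP:{G}, CGOQY:{A,T} ∪→ {A,G,T}; cost 1
[col 4] AP: children A:{T}, P:{G} ∪→ {G,T}; cost 1
[col 4] CQ: children C:{C}, Q:{A} ∪→ {A,C}; cost 1
[col 4] CQY: children CQ:{A,C}, Y:{G} ∪→ {A,C,G}; cost 1
[col 4] COQY: children CQY:{A,C,G}, O:{G} ∩→ {G}; cost 0
[col 4] CGOQY: children COQY:{G}, G:{C} ∪→ {C,G}; cost 1
[col 4] ACGOPQY: children AP:{G,T}, CGOQY:{C,G} ∩→ {G}; cost 0
[col 5] AP: children A:{C}, P:{G} ∪→ {C,G}; cost 1
[col 5] CQ: children C:{C}, Q:{G} ∪→ {C,G}; cost 1
[col 5] CQY: children CQ:{C,G}, Y:{C} ∩→ {C}; cost 0
[col 5] COQY: children CQY:{C}, O:{C} ∩→ {C}; cost 0
[col 5] CGOQY: children COQY:{C}, G:{T} ∪→ {C,T}; cost 1
[col 5] ACGOPQY: children AP:{C,G}, CGOQY:{C,T} ∩→ {C}; cost 0
[col 6] AP: children A:{G}, P:{T} ∪→ {G,T}; cost 1
[col 6] CQ: children C:{T}, Q:{T} ∩→ {T}; cost 0
[col 6] CQY: children CQ:{T}, Y:{A} ∪→ {A,T}; cost 1
[col 6] COQY: children CQY:{A,T}, O:{A} ∩→ {A}; cost 0
[col 6] CGOQY: children COQY:{A}, G:{C} ∪→ {A,C}; cost 1
[col 6] ACGOPQY: children AP:{G,T}, CGOQY:{A,C} ∪→ {A,C,G,T}; cost 1
[col 7] AP: children A:{G}, P:{T} ∪→ {G,T}; cost 1
[col 7] CQ: children C:{A}, Q:{A} ∩→ {A}; cost 0
[col 7] CQY: children CQ:{A}, Y:{T} ∪→ {A,T}; cost 1
[col 7] COQY: children CQY:{A,T}, O:{G} ∪→ {A,G,T}; cost 1
[col 7] CGOQY: children COQY:{A,G,T}, G:{C} ∪→ {A,C,G,T}; cost 1
[col 7] ACGOPQY: children AP:{G,T}, CGOQY:{A,C,G,T} ∩→ {G,T}; cost 0
per-site changes: [4, 3, 4, 3, 4, 3, 4, 4]; total = 29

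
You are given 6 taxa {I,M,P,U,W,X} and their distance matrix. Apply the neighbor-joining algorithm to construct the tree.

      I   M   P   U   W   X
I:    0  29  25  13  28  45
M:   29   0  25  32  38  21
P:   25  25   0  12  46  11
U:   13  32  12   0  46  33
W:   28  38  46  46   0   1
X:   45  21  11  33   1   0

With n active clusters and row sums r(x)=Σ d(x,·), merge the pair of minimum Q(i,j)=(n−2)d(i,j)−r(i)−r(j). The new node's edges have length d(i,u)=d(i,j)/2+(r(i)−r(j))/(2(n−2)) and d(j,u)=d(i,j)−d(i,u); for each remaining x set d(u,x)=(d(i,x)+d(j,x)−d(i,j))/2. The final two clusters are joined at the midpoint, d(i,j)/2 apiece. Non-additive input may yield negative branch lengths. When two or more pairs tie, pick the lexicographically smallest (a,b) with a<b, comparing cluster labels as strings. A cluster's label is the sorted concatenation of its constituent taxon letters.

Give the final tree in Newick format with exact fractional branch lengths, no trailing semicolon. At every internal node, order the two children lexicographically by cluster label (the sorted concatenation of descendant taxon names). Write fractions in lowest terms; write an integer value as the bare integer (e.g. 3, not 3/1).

((((I:23/3,U:16/3):13/2,P:11/2):13/2,M:12):17/2,(W:13/2,X:-11/2):17/2)

1. join W+X (d=1, Q=-266) ⇒ WX; edges |W|=13/2, |X|=-11/2
  updated: d(I,WX)=36, d(M,WX)=29, d(P,WX)=28, d(U,WX)=39
2. join I+U (d=13, Q=-160) ⇒ IU; edges |I|=23/3, |U|=16/3
  updated: d(IU,M)=24, d(IU,P)=12, d(IU,WX)=31
3. join IU+P (d=12, Q=-108) ⇒ IPU; edges |IU|=13/2, |P|=11/2
  updated: d(IPU,M)=37/2, d(IPU,WX)=47/2
4. join IPU+M (d=37/2, Q=-71) ⇒ IMPU; edges |IPU|=13/2, |M|=12
  updated: d(IMPU,WX)=17
5. join IMPU+WX (d=17) ⇒ IMPUWX; edges |IMPU|=17/2, |WX|=17/2
final tree: ((((I:23/3,U:16/3):13/2,P:11/2):13/2,M:12):17/2,(W:13/2,X:-11/2):17/2)
total length: 123/2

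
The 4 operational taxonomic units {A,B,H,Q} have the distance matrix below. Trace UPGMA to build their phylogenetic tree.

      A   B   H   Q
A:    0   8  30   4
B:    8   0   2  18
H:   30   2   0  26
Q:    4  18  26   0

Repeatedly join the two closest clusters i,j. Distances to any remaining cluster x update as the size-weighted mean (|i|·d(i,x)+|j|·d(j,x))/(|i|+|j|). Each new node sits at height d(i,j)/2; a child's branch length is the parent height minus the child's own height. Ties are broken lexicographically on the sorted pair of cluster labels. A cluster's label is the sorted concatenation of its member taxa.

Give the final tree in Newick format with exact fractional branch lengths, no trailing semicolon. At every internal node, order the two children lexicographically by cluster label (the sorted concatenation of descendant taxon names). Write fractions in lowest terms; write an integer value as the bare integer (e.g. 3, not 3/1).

iteration 1: select B,H (d=2); attach at lengths (1, 1); label the merged cluster BH
  updated: d(A,BH)=19, d(BH,Q)=22
iteration 2: select A,Q (d=4); attach at lengths (2, 2); label the merged cluster AQ
  updated: d(AQ,BH)=41/2
iteration 3: select AQ,BH (d=41/2); attach at lengths (33/4, 37/4); label the merged cluster ABHQ
final tree: ((A:2,Q:2):33/4,(B:1,H:1):37/4)
total length: 47/2

((A:2,Q:2):33/4,(B:1,H:1):37/4)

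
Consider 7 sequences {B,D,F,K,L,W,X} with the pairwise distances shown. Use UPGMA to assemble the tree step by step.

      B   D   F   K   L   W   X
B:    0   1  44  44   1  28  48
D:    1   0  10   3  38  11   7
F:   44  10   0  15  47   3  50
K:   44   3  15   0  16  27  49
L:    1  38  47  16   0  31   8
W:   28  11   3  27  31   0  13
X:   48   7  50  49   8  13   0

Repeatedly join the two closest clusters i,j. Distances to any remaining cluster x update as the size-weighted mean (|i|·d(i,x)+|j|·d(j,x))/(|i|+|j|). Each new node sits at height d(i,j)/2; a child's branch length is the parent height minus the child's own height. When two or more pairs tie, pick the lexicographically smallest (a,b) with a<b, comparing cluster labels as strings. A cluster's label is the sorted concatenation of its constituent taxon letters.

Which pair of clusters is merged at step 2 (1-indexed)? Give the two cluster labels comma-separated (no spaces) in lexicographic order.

iteration 1: select B,D (d=1); attach at lengths (1/2, 1/2); label the merged cluster BD
  updated: d(BD,F)=27, d(BD,K)=47/2, d(BD,L)=39/2, d(BD,W)=39/2, d(BD,X)=55/2
iteration 2: select F,W (d=3); attach at lengths (3/2, 3/2); label the merged cluster FW
  updated: d(BD,FW)=93/4, d(FW,K)=21, d(FW,L)=39, d(FW,X)=63/2
iteration 3: select L,X (d=8); attach at lengths (4, 4); label the merged cluster LX
  updated: d(BD,LX)=47/2, d(FW,LX)=141/4, d(K,LX)=65/2
iteration 4: select FW,K (d=21); attach at lengths (9, 21/2); label the merged cluster FKW
  updated: d(BD,FKW)=70/3, d(FKW,LX)=103/3
iteration 5: select BD,FKW (d=70/3); attach at lengths (67/6, 7/6); label the merged cluster BDFKW
  updated: d(BDFKW,LX)=30
iteration 6: select BDFKW,LX (d=30); attach at lengths (10/3, 11); label the merged cluster BDFKLWX
final tree: (((B:1/2,D:1/2):67/6,((F:3/2,W:3/2):9,K:21/2):7/6):10/3,(L:4,X:4):11)
total length: 349/6

F,W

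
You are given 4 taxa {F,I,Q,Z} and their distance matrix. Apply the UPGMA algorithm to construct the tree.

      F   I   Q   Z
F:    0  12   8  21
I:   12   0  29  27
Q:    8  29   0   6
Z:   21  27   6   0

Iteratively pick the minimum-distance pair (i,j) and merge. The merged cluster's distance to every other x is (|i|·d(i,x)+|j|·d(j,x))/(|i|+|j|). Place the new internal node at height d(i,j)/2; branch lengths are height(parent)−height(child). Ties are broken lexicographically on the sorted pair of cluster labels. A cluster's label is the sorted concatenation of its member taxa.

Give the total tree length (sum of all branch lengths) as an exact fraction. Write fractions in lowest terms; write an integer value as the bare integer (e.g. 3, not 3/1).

121/4

1. join Q+Z (d=6) ⇒ QZ; edges |Q|=3, |Z|=3
  updated: d(F,QZ)=29/2, d(I,QZ)=28
2. join F+I (d=12) ⇒ FI; edges |F|=6, |I|=6
  updated: d(FI,QZ)=85/4
3. join FI+QZ (d=85/4) ⇒ FIQZ; edges |FI|=37/8, |QZ|=61/8
final tree: ((F:6,I:6):37/8,(Q:3,Z:3):61/8)
total length: 121/4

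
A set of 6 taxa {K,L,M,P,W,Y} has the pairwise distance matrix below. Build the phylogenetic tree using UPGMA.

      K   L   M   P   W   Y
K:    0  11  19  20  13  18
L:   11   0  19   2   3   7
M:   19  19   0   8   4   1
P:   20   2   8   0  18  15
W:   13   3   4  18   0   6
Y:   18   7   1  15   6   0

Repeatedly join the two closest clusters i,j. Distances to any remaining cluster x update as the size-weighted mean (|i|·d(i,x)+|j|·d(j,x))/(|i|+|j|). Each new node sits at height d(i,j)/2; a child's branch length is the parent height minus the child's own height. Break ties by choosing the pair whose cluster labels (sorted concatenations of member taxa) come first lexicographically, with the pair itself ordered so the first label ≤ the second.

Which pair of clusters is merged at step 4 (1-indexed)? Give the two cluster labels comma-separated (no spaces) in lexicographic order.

LP,MWY

iteration 1: select M,Y (d=1); attach at lengths (1/2, 1/2); label the merged cluster MY
  updated: d(K,MY)=37/2, d(L,MY)=13, d(MY,P)=23/2, d(MY,W)=5
iteration 2: select L,P (d=2); attach at lengths (1, 1); label the merged cluster LP
  updated: d(K,LP)=31/2, d(LP,MY)=49/4, d(LP,W)=21/2
iteration 3: select MY,W (d=5); attach at lengths (2, 5/2); label the merged cluster MWY
  updated: d(K,MWY)=50/3, d(LP,MWY)=35/3
iteration 4: select LP,MWY (d=35/3); attach at lengths (29/6, 10/3); label the merged cluster LMPWY
  updated: d(K,LMPWY)=81/5
iteration 5: select K,LMPWY (d=81/5); attach at lengths (81/10, 34/15); label the merged cluster KLMPWY
final tree: (K:81/10,((L:1,P:1):29/6,((M:1/2,Y:1/2):2,W:5/2):10/3):34/15)
total length: 781/30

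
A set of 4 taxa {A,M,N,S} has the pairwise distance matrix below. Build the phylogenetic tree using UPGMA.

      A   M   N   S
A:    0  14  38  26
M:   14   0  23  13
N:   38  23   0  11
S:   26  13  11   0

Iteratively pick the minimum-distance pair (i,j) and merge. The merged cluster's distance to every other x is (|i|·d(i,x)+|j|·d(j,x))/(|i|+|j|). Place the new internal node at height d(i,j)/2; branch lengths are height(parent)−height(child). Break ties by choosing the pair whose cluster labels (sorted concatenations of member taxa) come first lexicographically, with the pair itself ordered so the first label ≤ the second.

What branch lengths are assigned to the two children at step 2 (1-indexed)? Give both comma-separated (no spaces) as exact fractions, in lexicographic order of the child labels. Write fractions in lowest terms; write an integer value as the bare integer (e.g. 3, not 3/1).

1. join N+S (d=11) ⇒ NS; edges |N|=11/2, |S|=11/2
  updated: d(A,NS)=32, d(M,NS)=18
2. join A+M (d=14) ⇒ AM; edges |A|=7, |M|=7
  updated: d(AM,NS)=25
3. join AM+NS (d=25) ⇒ AMNS; edges |AM|=11/2, |NS|=7
final tree: ((A:7,M:7):11/2,(N:11/2,S:11/2):7)
total length: 75/2

7,7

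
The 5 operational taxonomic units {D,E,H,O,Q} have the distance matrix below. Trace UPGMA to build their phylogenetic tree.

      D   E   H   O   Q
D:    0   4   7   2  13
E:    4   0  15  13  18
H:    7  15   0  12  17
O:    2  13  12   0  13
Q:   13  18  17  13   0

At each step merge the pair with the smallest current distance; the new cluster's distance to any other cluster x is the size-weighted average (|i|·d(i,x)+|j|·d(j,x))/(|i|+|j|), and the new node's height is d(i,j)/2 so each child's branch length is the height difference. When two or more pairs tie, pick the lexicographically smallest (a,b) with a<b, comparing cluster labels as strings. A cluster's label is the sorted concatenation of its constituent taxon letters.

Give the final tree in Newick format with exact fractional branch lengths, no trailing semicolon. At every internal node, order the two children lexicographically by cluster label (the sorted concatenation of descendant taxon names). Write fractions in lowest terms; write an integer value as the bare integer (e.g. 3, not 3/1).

((((D:1,O:1):13/4,E:17/4):17/12,H:17/3):47/24,Q:61/8)

iteration 1: select D,O (d=2); attach at lengths (1, 1); label the merged cluster DO
  updated: d(DO,E)=17/2, d(DO,H)=19/2, d(DO,Q)=13
iteration 2: select DO,E (d=17/2); attach at lengths (13/4, 17/4); label the merged cluster DEO
  updated: d(DEO,H)=34/3, d(DEO,Q)=44/3
iteration 3: select DEO,H (d=34/3); attach at lengths (17/12, 17/3); label the merged cluster DEHO
  updated: d(DEHO,Q)=61/4
iteration 4: select DEHO,Q (d=61/4); attach at lengths (47/24, 61/8); label the merged cluster DEHOQ
final tree: ((((D:1,O:1):13/4,E:17/4):17/12,H:17/3):47/24,Q:61/8)
total length: 157/6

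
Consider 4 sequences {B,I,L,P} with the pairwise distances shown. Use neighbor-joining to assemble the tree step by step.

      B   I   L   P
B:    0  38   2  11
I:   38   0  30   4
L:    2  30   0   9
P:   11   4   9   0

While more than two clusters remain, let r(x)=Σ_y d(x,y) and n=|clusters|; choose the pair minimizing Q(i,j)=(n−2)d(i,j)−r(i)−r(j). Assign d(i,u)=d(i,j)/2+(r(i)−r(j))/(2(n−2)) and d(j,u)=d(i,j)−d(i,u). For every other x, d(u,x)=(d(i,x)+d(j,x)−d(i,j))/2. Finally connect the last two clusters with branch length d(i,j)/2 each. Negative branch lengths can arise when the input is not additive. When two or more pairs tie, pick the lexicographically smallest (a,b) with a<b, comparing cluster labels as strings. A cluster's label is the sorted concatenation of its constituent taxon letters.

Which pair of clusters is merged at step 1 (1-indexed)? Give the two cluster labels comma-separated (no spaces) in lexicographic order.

iteration 1: select B,L (d=2, Q=-88); attach at lengths (7/2, -3/2); label the merged cluster BL
  updated: d(BL,I)=33, d(BL,P)=9
iteration 2: select BL,I (d=33, Q=-46); attach at lengths (19, 14); label the merged cluster BIL
  updated: d(BIL,P)=-10
iteration 3: select BIL,P (d=-10); attach at lengths (-5, -5); label the merged cluster BILP
final tree: (((B:7/2,L:-3/2):19,I:14):-5,P:-5)
total length: 25

B,L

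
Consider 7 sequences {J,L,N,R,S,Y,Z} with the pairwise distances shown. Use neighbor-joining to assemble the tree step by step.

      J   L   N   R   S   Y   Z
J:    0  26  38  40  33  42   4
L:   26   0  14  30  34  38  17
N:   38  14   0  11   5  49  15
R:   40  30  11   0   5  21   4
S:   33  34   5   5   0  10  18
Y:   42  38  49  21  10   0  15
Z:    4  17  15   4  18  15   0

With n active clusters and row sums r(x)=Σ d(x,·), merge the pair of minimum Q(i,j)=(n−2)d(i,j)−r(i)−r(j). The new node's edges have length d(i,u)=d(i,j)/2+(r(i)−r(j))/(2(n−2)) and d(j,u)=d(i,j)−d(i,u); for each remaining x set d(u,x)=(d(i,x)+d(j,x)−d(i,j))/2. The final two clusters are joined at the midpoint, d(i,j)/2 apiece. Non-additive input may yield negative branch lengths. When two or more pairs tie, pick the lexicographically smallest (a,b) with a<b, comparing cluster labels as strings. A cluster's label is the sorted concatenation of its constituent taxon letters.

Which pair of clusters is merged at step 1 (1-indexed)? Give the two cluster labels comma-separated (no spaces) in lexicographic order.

step 1: merge (J,Z) at d=4, Q=-236; branch lengths J→13, Z→-9; new cluster JZ
  updated: d(JZ,L)=39/2, d(JZ,N)=49/2, d(JZ,R)=20, d(JZ,S)=47/2, d(JZ,Y)=53/2
step 2: merge (L,N) at d=14, Q=-183; branch lengths L→11, N→3; new cluster LN
  updated: d(JZ,LN)=15, d(LN,R)=27/2, d(LN,S)=25/2, d(LN,Y)=73/2
step 3: merge (JZ,LN) at d=15, Q=-235/2; branch lengths JZ→35/4, LN→25/4; new cluster JLNZ
  updated: d(JLNZ,R)=37/4, d(JLNZ,S)=21/2, d(JLNZ,Y)=24
step 4: merge (JLNZ,R) at d=37/4, Q=-121/2; branch lengths JLNZ→27/4, R→5/2; new cluster JLNRZ
  updated: d(JLNRZ,S)=25/8, d(JLNRZ,Y)=143/8
step 5: merge (JLNRZ,S) at d=25/8, Q=-31; branch lengths JLNRZ→11/2, S→-19/8; new cluster JLNRSZ
  updated: d(JLNRSZ,Y)=99/8
step 6: merge (JLNRSZ,Y) at d=99/8; branch lengths JLNRSZ→99/16, Y→99/16; new cluster JLNRSYZ
final tree: (((((J:13,Z:-9):35/4,(L:11,N:3):25/4):27/4,R:5/2):11/2,S:-19/8):99/16,Y:99/16)
total length: 231/4

J,Z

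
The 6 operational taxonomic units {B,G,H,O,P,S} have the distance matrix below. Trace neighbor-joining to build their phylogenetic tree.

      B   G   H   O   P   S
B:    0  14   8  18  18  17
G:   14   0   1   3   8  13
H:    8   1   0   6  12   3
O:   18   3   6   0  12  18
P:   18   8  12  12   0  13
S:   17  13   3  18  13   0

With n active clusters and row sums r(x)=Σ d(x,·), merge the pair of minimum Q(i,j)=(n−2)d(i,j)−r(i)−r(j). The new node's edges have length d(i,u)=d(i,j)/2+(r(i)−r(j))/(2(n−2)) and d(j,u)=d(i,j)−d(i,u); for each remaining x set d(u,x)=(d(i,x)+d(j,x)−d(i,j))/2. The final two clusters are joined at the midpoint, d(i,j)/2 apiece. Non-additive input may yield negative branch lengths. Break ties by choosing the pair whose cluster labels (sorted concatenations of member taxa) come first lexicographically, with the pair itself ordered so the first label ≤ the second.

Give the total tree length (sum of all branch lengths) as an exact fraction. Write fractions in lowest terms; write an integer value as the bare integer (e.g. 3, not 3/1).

113/4

1. join G+O (d=3, Q=-84) ⇒ GO; edges |G|=-3/4, |O|=15/4
  updated: d(B,GO)=29/2, d(GO,H)=2, d(GO,P)=17/2, d(GO,S)=14
2. join GO+P (d=17/2, Q=-65) ⇒ GOP; edges |GO|=13/6, |P|=19/3
  updated: d(B,GOP)=12, d(GOP,H)=11/4, d(GOP,S)=37/4
3. join B+GOP (d=12, Q=-37) ⇒ BGOP; edges |B|=37/4, |GOP|=11/4
  updated: d(BGOP,H)=-5/8, d(BGOP,S)=57/8
4. join BGOP+H (d=-5/8, Q=-19/2) ⇒ BGHOP; edges |BGOP|=7/4, |H|=-19/8
  updated: d(BGHOP,S)=43/8
5. join BGHOP+S (d=43/8) ⇒ BGHOPS; edges |BGHOP|=43/16, |S|=43/16
final tree: (((B:37/4,((G:-3/4,O:15/4):13/6,P:19/3):11/4):7/4,H:-19/8):43/16,S:43/16)
total length: 113/4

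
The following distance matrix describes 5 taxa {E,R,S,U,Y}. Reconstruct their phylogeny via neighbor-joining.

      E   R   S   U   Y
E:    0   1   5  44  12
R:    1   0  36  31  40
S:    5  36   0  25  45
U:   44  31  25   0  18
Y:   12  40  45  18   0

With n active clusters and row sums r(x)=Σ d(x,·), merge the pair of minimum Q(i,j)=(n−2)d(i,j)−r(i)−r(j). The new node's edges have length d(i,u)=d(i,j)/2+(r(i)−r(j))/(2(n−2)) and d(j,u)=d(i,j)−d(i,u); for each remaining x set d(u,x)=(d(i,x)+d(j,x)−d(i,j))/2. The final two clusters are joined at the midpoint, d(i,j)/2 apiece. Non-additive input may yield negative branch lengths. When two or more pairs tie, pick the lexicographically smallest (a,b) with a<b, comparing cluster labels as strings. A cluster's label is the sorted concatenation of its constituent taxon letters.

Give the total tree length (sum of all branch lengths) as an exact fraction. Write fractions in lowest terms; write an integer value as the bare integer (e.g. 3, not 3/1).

425/8

1. join U+Y (d=18, Q=-179) ⇒ UY; edges |U|=19/2, |Y|=17/2
  updated: d(E,UY)=19, d(R,UY)=53/2, d(S,UY)=26
2. join E+R (d=1, Q=-173/2) ⇒ ER; edges |E|=-73/8, |R|=81/8
  updated: d(ER,S)=20, d(ER,UY)=89/4
3. join ER+S (d=20, Q=-273/4) ⇒ ERS; edges |ER|=65/8, |S|=95/8
  updated: d(ERS,UY)=113/8
4. join ERS+UY (d=113/8) ⇒ ERSUY; edges |ERS|=113/16, |UY|=113/16
final tree: (((E:-73/8,R:81/8):65/8,S:95/8):113/16,(U:19/2,Y:17/2):113/16)
total length: 425/8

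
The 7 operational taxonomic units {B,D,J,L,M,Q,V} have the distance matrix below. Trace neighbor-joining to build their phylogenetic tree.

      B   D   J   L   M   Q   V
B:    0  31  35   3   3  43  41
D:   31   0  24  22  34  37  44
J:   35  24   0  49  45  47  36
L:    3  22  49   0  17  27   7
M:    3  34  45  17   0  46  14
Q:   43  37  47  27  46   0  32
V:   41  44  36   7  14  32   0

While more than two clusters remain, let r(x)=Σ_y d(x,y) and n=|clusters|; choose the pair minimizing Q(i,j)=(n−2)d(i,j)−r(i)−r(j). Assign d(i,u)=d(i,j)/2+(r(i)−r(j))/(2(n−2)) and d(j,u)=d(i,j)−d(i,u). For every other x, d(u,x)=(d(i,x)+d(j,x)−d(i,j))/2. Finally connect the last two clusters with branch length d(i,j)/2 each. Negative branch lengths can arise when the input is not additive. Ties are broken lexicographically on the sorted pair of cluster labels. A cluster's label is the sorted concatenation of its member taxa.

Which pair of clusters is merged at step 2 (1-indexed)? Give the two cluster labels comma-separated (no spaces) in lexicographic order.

1. join D+J (d=24, Q=-308) ⇒ DJ; edges |D|=38/5, |J|=82/5
  updated: d(B,DJ)=21, d(DJ,L)=47/2, d(DJ,M)=55/2, d(DJ,Q)=30, d(DJ,V)=28
2. join B+M (d=3, Q=-413/2) ⇒ BM; edges |B|=31/16, |M|=17/16
  updated: d(BM,DJ)=91/4, d(BM,L)=17/2, d(BM,Q)=43, d(BM,V)=26
3. join DJ+Q (d=30, Q=-585/4) ⇒ DJQ; edges |DJ|=83/8, |Q|=157/8
  updated: d(BM,DJQ)=143/8, d(DJQ,L)=41/4, d(DJQ,V)=15
4. join BM+L (d=17/2, Q=-489/8) ⇒ BLM; edges |BM|=349/32, |L|=-77/32
  updated: d(BLM,DJQ)=157/16, d(BLM,V)=49/4
5. join BLM+DJQ (d=157/16, Q=-593/16) ⇒ BDJLMQ; edges |BLM|=113/32, |DJQ|=201/32
  updated: d(BDJLMQ,V)=279/32
6. join BDJLMQ+V (d=279/32) ⇒ BDJLMQV; edges |BDJLMQ|=279/64, |V|=279/64
final tree: ((((B:31/16,M:17/16):349/32,L:-77/32):113/32,((D:38/5,J:82/5):83/8,Q:157/8):201/32):279/64,V:279/64)
total length: 2689/32

B,M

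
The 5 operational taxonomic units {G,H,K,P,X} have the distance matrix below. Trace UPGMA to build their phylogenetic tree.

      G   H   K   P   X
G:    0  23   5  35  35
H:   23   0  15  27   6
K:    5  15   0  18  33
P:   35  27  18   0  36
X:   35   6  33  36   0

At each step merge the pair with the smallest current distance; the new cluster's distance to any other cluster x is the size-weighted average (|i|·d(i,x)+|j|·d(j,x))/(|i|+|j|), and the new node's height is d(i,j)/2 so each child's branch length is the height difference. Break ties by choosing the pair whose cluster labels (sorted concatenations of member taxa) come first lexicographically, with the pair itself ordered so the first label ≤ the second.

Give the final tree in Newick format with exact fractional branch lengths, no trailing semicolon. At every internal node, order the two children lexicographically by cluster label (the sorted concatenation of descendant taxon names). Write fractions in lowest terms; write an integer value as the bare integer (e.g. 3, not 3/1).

1. join G+K (d=5) ⇒ GK; edges |G|=5/2, |K|=5/2
  updated: d(GK,H)=19, d(GK,P)=53/2, d(GK,X)=34
2. join H+X (d=6) ⇒ HX; edges |H|=3, |X|=3
  updated: d(GK,HX)=53/2, d(HX,P)=63/2
3. join GK+HX (d=53/2) ⇒ GHKX; edges |GK|=43/4, |HX|=41/4
  updated: d(GHKX,P)=29
4. join GHKX+P (d=29) ⇒ GHKPX; edges |GHKX|=5/4, |P|=29/2
final tree: (((G:5/2,K:5/2):43/4,(H:3,X:3):41/4):5/4,P:29/2)
total length: 191/4

(((G:5/2,K:5/2):43/4,(H:3,X:3):41/4):5/4,P:29/2)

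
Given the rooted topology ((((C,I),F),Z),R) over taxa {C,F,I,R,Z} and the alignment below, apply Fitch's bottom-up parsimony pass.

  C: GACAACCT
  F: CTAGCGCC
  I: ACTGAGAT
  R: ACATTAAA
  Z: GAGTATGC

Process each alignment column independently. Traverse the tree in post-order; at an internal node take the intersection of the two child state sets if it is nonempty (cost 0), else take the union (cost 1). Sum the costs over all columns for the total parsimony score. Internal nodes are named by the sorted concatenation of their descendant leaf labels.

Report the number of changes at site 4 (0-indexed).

CI@0: {G} ∪ {A} = {A,G} (union, +1)
CFI@0: {A,G} ∪ {C} = {A,C,G} (union, +1)
CFIZ@0: {A,C,G} ∩ {G} = {G} (intersection, +0)
CFIRZ@0: {G} ∪ {A} = {A,G} (union, +1)
CI@1: {A} ∪ {C} = {A,C} (union, +1)
CFI@1: {A,C} ∪ {T} = {A,C,T} (union, +1)
CFIZ@1: {A,C,T} ∩ {A} = {A} (intersection, +0)
CFIRZ@1: {A} ∪ {C} = {A,C} (union, +1)
CI@2: {C} ∪ {T} = {C,T} (union, +1)
CFI@2: {C,T} ∪ {A} = {A,C,T} (union, +1)
CFIZ@2: {A,C,T} ∪ {G} = {A,C,G,T} (union, +1)
CFIRZ@2: {A,C,G,T} ∩ {A} = {A} (intersection, +0)
CI@3: {A} ∪ {G} = {A,G} (union, +1)
CFI@3: {A,G} ∩ {G} = {G} (intersection, +0)
CFIZ@3: {G} ∪ {T} = {G,T} (union, +1)
CFIRZ@3: {G,T} ∩ {T} = {T} (intersection, +0)
CI@4: {A} ∩ {A} = {A} (intersection, +0)
CFI@4: {A} ∪ {C} = {A,C} (union, +1)
CFIZ@4: {A,C} ∩ {A} = {A} (intersection, +0)
CFIRZ@4: {A} ∪ {T} = {A,T} (union, +1)
CI@5: {C} ∪ {G} = {C,G} (union, +1)
CFI@5: {C,G} ∩ {G} = {G} (intersection, +0)
CFIZ@5: {G} ∪ {T} = {G,T} (union, +1)
CFIRZ@5: {G,T} ∪ {A} = {A,G,T} (union, +1)
CI@6: {C} ∪ {A} = {A,C} (union, +1)
CFI@6: {A,C} ∩ {C} = {C} (intersection, +0)
CFIZ@6: {C} ∪ {G} = {C,G} (union, +1)
CFIRZ@6: {C,G} ∪ {A} = {A,C,G} (union, +1)
CI@7: {T} ∩ {T} = {T} (intersection, +0)
CFI@7: {T} ∪ {C} = {C,T} (union, +1)
CFIZ@7: {C,T} ∩ {C} = {C} (intersection, +0)
CFIRZ@7: {C} ∪ {A} = {A,C} (union, +1)
per-site changes: [3, 3, 3, 2, 2, 3, 3, 2]; total = 21

2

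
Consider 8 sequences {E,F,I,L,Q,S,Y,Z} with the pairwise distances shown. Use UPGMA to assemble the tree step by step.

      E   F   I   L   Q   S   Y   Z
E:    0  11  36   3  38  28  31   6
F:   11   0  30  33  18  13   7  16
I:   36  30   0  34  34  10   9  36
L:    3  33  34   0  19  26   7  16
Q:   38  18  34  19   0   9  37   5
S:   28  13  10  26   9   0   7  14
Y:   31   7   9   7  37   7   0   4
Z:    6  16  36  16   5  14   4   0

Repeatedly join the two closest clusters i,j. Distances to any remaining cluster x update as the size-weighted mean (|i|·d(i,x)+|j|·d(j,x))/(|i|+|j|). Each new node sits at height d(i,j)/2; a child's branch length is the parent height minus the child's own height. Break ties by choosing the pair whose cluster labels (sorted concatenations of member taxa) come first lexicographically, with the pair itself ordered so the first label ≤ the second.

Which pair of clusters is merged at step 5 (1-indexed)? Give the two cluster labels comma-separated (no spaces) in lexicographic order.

FYZ,QS

step 1: merge (E,L) at d=3; branch lengths E→3/2, L→3/2; new cluster EL
  updated: d(EL,F)=22, d(EL,I)=35, d(EL,Q)=57/2, d(EL,S)=27, d(EL,Y)=19, d(EL,Z)=11
step 2: merge (Y,Z) at d=4; branch lengths Y→2, Z→2; new cluster YZ
  updated: d(EL,YZ)=15, d(F,YZ)=23/2, d(I,YZ)=45/2, d(Q,YZ)=21, d(S,YZ)=21/2
step 3: merge (Q,S) at d=9; branch lengths Q→9/2, S→9/2; new cluster QS
  updated: d(EL,QS)=111/4, d(F,QS)=31/2, d(I,QS)=22, d(QS,YZ)=63/4
step 4: merge (F,YZ) at d=23/2; branch lengths F→23/4, YZ→15/4; new cluster FYZ
  updated: d(EL,FYZ)=52/3, d(FYZ,I)=25, d(FYZ,QS)=47/3
step 5: merge (FYZ,QS) at d=47/3; branch lengths FYZ→25/12, QS→10/3; new cluster FQSYZ
  updated: d(EL,FQSYZ)=43/2, d(FQSYZ,I)=119/5
step 6: merge (EL,FQSYZ) at d=43/2; branch lengths EL→37/4, FQSYZ→35/12; new cluster EFLQSYZ
  updated: d(EFLQSYZ,I)=27
step 7: merge (EFLQSYZ,I) at d=27; branch lengths EFLQSYZ→11/4, I→27/2; new cluster EFILQSYZ
final tree: (((E:3/2,L:3/2):37/4,((F:23/4,(Y:2,Z:2):15/4):25/12,(Q:9/2,S:9/2):10/3):35/12):11/4,I:27/2)
total length: 178/3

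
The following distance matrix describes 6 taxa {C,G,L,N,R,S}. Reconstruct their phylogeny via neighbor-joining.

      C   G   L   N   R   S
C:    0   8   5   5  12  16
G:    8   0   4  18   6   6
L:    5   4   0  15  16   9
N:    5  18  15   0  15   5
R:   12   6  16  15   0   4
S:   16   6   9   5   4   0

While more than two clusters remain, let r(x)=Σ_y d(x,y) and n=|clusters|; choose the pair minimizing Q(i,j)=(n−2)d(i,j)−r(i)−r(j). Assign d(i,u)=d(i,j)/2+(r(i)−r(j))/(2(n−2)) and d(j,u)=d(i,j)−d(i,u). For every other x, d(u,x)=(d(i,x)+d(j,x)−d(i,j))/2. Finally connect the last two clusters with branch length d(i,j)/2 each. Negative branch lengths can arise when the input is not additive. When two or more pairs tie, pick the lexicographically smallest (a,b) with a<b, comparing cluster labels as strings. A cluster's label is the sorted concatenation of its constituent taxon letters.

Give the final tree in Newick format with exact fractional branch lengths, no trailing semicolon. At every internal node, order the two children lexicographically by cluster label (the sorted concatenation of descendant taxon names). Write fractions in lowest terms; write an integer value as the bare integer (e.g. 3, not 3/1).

((((C:1,N:4):37/8,L:23/8):19/8,G:9/8):23/16,(R:11/3,S:1/3):23/16)

iteration 1: select C,N (d=5, Q=-84); attach at lengths (1, 4); label the merged cluster CN
  updated: d(CN,G)=21/2, d(CN,L)=15/2, d(CN,R)=11, d(CN,S)=8
iteration 2: select R,S (d=4, Q=-52); attach at lengths (11/3, 1/3); label the merged cluster RS
  updated: d(CN,RS)=15/2, d(G,RS)=4, d(L,RS)=21/2
iteration 3: select CN,L (d=15/2, Q=-65/2); attach at lengths (37/8, 23/8); label the merged cluster CLN
  updated: d(CLN,G)=7/2, d(CLN,RS)=21/4
iteration 4: select CLN,G (d=7/2, Q=-51/4); attach at lengths (19/8, 9/8); label the merged cluster CGLN
  updated: d(CGLN,RS)=23/8
iteration 5: select CGLN,RS (d=23/8); attach at lengths (23/16, 23/16); label the merged cluster CGLNRS
final tree: ((((C:1,N:4):37/8,L:23/8):19/8,G:9/8):23/16,(R:11/3,S:1/3):23/16)
total length: 183/8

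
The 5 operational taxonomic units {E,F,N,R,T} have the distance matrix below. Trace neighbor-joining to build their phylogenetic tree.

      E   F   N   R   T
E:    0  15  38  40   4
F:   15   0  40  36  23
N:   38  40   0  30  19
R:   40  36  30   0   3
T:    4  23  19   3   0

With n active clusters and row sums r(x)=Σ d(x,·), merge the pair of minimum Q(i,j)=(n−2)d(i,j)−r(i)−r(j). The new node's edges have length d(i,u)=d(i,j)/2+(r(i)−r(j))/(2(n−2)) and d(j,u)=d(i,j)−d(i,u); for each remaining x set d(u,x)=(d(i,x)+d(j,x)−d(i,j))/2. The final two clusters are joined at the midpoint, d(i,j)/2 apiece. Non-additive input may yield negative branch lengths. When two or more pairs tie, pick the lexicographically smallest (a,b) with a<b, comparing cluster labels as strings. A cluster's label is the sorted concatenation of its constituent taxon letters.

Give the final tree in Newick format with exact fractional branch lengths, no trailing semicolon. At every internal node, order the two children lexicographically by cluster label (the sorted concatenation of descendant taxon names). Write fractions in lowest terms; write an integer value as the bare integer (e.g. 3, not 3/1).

step 1: merge (E,F) at d=15, Q=-166; branch lengths E→14/3, F→31/3; new cluster EF
  updated: d(EF,N)=63/2, d(EF,R)=61/2, d(EF,T)=6
step 2: merge (EF,N) at d=63/2, Q=-171/2; branch lengths EF→101/8, N→151/8; new cluster EFN
  updated: d(EFN,R)=29/2, d(EFN,T)=-13/4
step 3: merge (EFN,R) at d=29/2, Q=-57/4; branch lengths EFN→33/8, R→83/8; new cluster EFNR
  updated: d(EFNR,T)=-59/8
step 4: merge (EFNR,T) at d=-59/8; branch lengths EFNR→-59/16, T→-59/16; new cluster EFNRT
final tree: ((((E:14/3,F:31/3):101/8,N:151/8):33/8,R:83/8):-59/16,T:-59/16)
total length: 429/8

((((E:14/3,F:31/3):101/8,N:151/8):33/8,R:83/8):-59/16,T:-59/16)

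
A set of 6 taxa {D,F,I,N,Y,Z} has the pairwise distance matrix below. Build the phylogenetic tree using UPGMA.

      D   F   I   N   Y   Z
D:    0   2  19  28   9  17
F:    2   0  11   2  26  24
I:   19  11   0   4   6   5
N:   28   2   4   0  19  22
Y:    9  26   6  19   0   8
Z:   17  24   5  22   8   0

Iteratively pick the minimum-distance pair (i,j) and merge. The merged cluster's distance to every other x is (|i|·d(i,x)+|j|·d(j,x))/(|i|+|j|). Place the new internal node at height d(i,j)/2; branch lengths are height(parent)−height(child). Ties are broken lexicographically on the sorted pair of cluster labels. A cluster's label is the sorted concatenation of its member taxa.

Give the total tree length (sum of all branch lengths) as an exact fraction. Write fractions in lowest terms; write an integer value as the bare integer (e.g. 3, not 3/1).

1. join D+F (d=2) ⇒ DF; edges |D|=1, |F|=1
  updated: d(DF,I)=15, d(DF,N)=15, d(DF,Y)=35/2, d(DF,Z)=41/2
2. join I+N (d=4) ⇒ IN; edges |I|=2, |N|=2
  updated: d(DF,IN)=15, d(IN,Y)=25/2, d(IN,Z)=27/2
3. join Y+Z (d=8) ⇒ YZ; edges |Y|=4, |Z|=4
  updated: d(DF,YZ)=19, d(IN,YZ)=13
4. join IN+YZ (d=13) ⇒ INYZ; edges |IN|=9/2, |YZ|=5/2
  updated: d(DF,INYZ)=17
5. join DF+INYZ (d=17) ⇒ DFINYZ; edges |DF|=15/2, |INYZ|=2
final tree: ((D:1,F:1):15/2,((I:2,N:2):9/2,(Y:4,Z:4):5/2):2)
total length: 61/2

61/2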